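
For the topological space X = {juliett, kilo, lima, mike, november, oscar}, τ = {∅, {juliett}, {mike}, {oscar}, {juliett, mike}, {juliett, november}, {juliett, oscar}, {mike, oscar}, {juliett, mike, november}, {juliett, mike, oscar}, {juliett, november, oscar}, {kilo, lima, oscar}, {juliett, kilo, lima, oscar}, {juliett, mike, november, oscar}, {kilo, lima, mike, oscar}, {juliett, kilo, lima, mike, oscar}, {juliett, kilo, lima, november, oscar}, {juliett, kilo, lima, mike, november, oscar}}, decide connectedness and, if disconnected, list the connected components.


(X, τ) is disconnected; components = [{mike}, {juliett, november}, {kilo, lima, oscar}].

Find clopen sets (U ∈ τ with X ∖ U ∈ τ):
  U = ∅, X ∖ U = {juliett, kilo, lima, mike, november, oscar} — both open, so U is clopen.
  U = {mike}, X ∖ U = {juliett, kilo, lima, november, oscar} — both open, so U is clopen.
  U = {juliett, november}, X ∖ U = {kilo, lima, mike, oscar} — both open, so U is clopen.
  U = {juliett, mike, november}, X ∖ U = {kilo, lima, oscar} — both open, so U is clopen.
  U = {kilo, lima, oscar}, X ∖ U = {juliett, mike, november} — both open, so U is clopen.
  U = {kilo, lima, mike, oscar}, X ∖ U = {juliett, november} — both open, so U is clopen.
  U = {juliett, kilo, lima, november, oscar}, X ∖ U = {mike} — both open, so U is clopen.
  U = {juliett, kilo, lima, mike, november, oscar}, X ∖ U = ∅ — both open, so U is clopen.
Nontrivial clopen(s) exist: e.g. {juliett, november}. So (X, τ) is disconnected.
Compute connected components by grouping points that agree on all clopens:
  component: {mike}
  component: {juliett, november}
  component: {kilo, lima, oscar}


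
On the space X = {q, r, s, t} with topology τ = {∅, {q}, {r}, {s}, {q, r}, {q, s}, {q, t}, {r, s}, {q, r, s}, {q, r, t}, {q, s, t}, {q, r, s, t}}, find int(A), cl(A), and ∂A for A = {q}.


int(A) = {q}, cl(A) = {q, t}, ∂A = {t}.

Closed sets in (X, τ) are complements of opens:
  closed(X, τ) = {∅, {r}, {s}, {t}, {q, t}, {r, s}, {r, t}, {s, t}, {q, r, t}, {q, s, t}, {r, s, t}, {q, r, s, t}}.
int(A) = ⋃ {U ∈ τ : U ⊆ A}. Opens contained in A: ∅, {q}.
Taking the union of these: int(A) = {q}.
cl(A) = ⋂ {C closed : A ⊆ C}. Closed sets containing A: {q, t}, {q, r, t}, {q, s, t}, {q, r, s, t}.
Intersecting these: cl(A) = {q, t}.
∂A = cl(A) ∖ int(A) = {q, t} ∖ {q} = {t}.


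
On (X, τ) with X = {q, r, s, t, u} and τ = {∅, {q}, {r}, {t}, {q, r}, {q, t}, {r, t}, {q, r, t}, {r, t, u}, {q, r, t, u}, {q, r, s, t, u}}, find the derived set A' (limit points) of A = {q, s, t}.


A' = {s, u}

For each x ∈ X, list the open sets U ∈ τ with x ∈ U, then check whether U ∩ (A ∖ {x}) ≠ ∅ for every such U.
  x = q: open {q} ∋ x has {q} ∩ (A ∖ {q}) = ∅, so x is NOT a limit point.
  x = r: open {r} ∋ x has {r} ∩ (A ∖ {r}) = ∅, so x is NOT a limit point.
  x = s: opens ∋ x are {q, r, s, t, u}; each meets A ∖ {s}, so x IS a limit point.
  x = t: open {t} ∋ x has {t} ∩ (A ∖ {t}) = ∅, so x is NOT a limit point.
  x = u: opens ∋ x are {r, t, u}, {q, r, t, u}, {q, r, s, t, u}; each meets A ∖ {u}, so x IS a limit point.
Collecting: A' = {s, u}.


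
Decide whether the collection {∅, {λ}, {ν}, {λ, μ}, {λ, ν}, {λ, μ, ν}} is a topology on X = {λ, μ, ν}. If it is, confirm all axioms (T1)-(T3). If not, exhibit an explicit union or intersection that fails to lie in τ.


τ IS a topology on X.

Axiom (T1): ∅ ∈ τ? Yes; X ∈ τ? Yes.
Axiom (T2/T3): check pairwise unions and intersections of members of τ.
All pairwise intersections and unions checked — each lies in τ. Therefore τ satisfies (T1), (T2), (T3): it IS a topology on X.


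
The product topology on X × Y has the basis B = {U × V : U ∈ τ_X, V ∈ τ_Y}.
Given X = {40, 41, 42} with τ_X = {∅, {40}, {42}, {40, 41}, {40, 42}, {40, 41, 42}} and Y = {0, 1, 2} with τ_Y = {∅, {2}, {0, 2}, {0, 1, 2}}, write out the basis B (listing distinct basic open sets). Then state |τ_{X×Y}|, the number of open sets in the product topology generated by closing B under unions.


Basis B = {∅ × ∅, {40} × {2}, {42} × {2}, {40} × {0, 2}, {40, 41} × {2}, {40, 42} × {2}, {42} × {0, 2}, {40} × {0, 1, 2}, {40, 41, 42} × {2}, {42} × {0, 1, 2}, {40, 41} × {0, 2}, {40, 42} × {0, 2}, {40, 41} × {0, 1, 2}, {40, 42} × {0, 1, 2}, {40, 41, 42} × {0, 2}, {40, 41, 42} × {0, 1, 2}}; |τ_{X×Y}| = 40.

Enumerate products U × V with U ∈ τ_X, V ∈ τ_Y (deduplicated):
  ∅ × ∅ = {} (∅)
  {40} × {2} = {(40,2)}
  {42} × {2} = {(42,2)}
  {40} × {0, 2} = {(40,0), (40,2)}
  {40, 41} × {2} = {(40,2), (41,2)}
  {40, 42} × {2} = {(40,2), (42,2)}
  {42} × {0, 2} = {(42,0), (42,2)}
  {40} × {0, 1, 2} = {(40,0), (40,1), (40,2)}
  {40, 41, 42} × {2} = {(40,2), (41,2), (42,2)}
  {42} × {0, 1, 2} = {(42,0), (42,1), (42,2)}
  {40, 41} × {0, 2} = {(40,0), (40,2), (41,0), (41,2)}
  {40, 42} × {0, 2} = {(40,0), (40,2), (42,0), (42,2)}
  {40, 41} × {0, 1, 2} = {(40,0), (40,1), (40,2), (41,0), (41,1), (41,2)}
  {40, 42} × {0, 1, 2} = {(40,0), (40,1), (40,2), (42,0), (42,1), (42,2)}
  {40, 41, 42} × {0, 2} = {(40,0), (40,2), (41,0), (41,2), (42,0), (42,2)}
  {40, 41, 42} × {0, 1, 2} = {(40,0), (40,1), (40,2), (41,0), (41,1), (41,2), (42,0), (42,1), (42,2)}
These 16 distinct sets form the basis B.
Close under arbitrary unions to get τ_{X×Y}; counting gives |τ_{X×Y}| = 40.


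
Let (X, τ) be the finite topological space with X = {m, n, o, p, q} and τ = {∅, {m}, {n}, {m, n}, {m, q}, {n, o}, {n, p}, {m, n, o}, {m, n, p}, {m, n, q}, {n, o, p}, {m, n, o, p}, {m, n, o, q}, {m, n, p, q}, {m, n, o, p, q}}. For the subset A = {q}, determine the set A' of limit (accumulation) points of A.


A' = ∅

For each x ∈ X, list the open sets U ∈ τ with x ∈ U, then check whether U ∩ (A ∖ {x}) ≠ ∅ for every such U.
  x = m: open {m} ∋ x has {m} ∩ (A ∖ {m}) = ∅, so x is NOT a limit point.
  x = n: open {n} ∋ x has {n} ∩ (A ∖ {n}) = ∅, so x is NOT a limit point.
  x = o: open {n, o} ∋ x has {n, o} ∩ (A ∖ {o}) = ∅, so x is NOT a limit point.
  x = p: open {n, p} ∋ x has {n, p} ∩ (A ∖ {p}) = ∅, so x is NOT a limit point.
  x = q: open {m, q} ∋ x has {m, q} ∩ (A ∖ {q}) = ∅, so x is NOT a limit point.
Collecting: A' = ∅.


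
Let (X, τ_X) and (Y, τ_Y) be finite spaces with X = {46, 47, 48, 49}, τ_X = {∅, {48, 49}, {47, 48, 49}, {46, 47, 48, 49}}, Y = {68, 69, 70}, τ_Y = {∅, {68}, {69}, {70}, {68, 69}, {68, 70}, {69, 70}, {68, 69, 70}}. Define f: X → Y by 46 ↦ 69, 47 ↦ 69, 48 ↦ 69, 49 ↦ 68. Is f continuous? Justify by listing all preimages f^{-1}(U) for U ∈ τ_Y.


f is NOT continuous.

Compute f^{-1}(U) for each U ∈ τ_Y:
  U = ∅: f^{-1}(U) = ∅ ∈ τ_X ✓.
  U = {68}: f^{-1}(U) = {49} ∉ τ_X ✗.
  U = {69}: f^{-1}(U) = {46, 47, 48} ∉ τ_X ✗.
  U = {70}: f^{-1}(U) = ∅ ∈ τ_X ✓.
  U = {68, 69}: f^{-1}(U) = {46, 47, 48, 49} ∈ τ_X ✓.
  U = {68, 70}: f^{-1}(U) = {49} ∉ τ_X ✗.
  U = {69, 70}: f^{-1}(U) = {46, 47, 48} ∉ τ_X ✗.
  U = {68, 69, 70}: f^{-1}(U) = {46, 47, 48, 49} ∈ τ_X ✓.
Found U = {68} with f^{-1}(U) = {49} not in τ_X. Therefore f is NOT continuous.


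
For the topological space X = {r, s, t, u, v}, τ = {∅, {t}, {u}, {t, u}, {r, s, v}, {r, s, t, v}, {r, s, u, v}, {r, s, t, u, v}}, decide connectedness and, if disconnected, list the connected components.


(X, τ) is disconnected; components = [{t}, {u}, {r, s, v}].

Find clopen sets (U ∈ τ with X ∖ U ∈ τ):
  U = ∅, X ∖ U = {r, s, t, u, v} — both open, so U is clopen.
  U = {t}, X ∖ U = {r, s, u, v} — both open, so U is clopen.
  U = {u}, X ∖ U = {r, s, t, v} — both open, so U is clopen.
  U = {t, u}, X ∖ U = {r, s, v} — both open, so U is clopen.
  U = {r, s, v}, X ∖ U = {t, u} — both open, so U is clopen.
  U = {r, s, t, v}, X ∖ U = {u} — both open, so U is clopen.
  U = {r, s, u, v}, X ∖ U = {t} — both open, so U is clopen.
  U = {r, s, t, u, v}, X ∖ U = ∅ — both open, so U is clopen.
Nontrivial clopen(s) exist: e.g. {t}. So (X, τ) is disconnected.
Compute connected components by grouping points that agree on all clopens:
  component: {t}
  component: {u}
  component: {r, s, v}


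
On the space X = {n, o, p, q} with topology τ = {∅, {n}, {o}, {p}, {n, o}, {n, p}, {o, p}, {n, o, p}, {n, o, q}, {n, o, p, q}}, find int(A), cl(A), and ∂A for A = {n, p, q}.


int(A) = {n, p}, cl(A) = {n, p, q}, ∂A = {q}.

Closed sets in (X, τ) are complements of opens:
  closed(X, τ) = {∅, {p}, {q}, {n, q}, {o, q}, {p, q}, {n, o, q}, {n, p, q}, {o, p, q}, {n, o, p, q}}.
int(A) = ⋃ {U ∈ τ : U ⊆ A}. Opens contained in A: ∅, {n}, {p}, {n, p}.
Taking the union of these: int(A) = {n, p}.
cl(A) = ⋂ {C closed : A ⊆ C}. Closed sets containing A: {n, p, q}, {n, o, p, q}.
Intersecting these: cl(A) = {n, p, q}.
∂A = cl(A) ∖ int(A) = {n, p, q} ∖ {n, p} = {q}.


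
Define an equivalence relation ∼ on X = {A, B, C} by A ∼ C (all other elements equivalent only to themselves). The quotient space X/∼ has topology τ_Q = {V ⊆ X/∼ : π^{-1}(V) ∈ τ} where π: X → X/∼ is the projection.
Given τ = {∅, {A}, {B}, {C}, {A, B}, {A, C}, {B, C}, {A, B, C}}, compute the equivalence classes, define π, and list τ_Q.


X/∼ = {[A=C], [B]}; |τ_Q| = 4.

Equivalence classes: [A=C], [B].
Quotient map π: X → X/∼ sends A ↦ [A=C], B ↦ [B], C ↦ [A=C].
For each subset V ⊆ X/∼, compute π^{-1}(V) ⊆ X and check whether π^{-1}(V) ∈ τ. V is open in τ_Q iff π^{-1}(V) ∈ τ.
  V = {}: π^{-1}(V) = ∅ ∈ τ ✓.
  V = {[A=C]}: π^{-1}(V) = {A, C} ∈ τ ✓.
  V = {[B]}: π^{-1}(V) = {B} ∈ τ ✓.
  V = {[A=C], [B]}: π^{-1}(V) = {A, B, C} ∈ τ ✓.
Open sets in the quotient: τ_Q = {{}, {[A=C]}, {[B]}, {[A=C], [B]}} (4 elements).


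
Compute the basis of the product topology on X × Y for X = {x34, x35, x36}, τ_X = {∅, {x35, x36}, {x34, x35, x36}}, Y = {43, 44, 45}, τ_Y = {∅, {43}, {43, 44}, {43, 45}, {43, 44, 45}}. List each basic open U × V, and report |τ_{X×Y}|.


Basis B = {∅ × ∅, {x35, x36} × {43}, {x34, x35, x36} × {43}, {x35, x36} × {43, 44}, {x35, x36} × {43, 45}, {x34, x35, x36} × {43, 44}, {x34, x35, x36} × {43, 45}, {x35, x36} × {43, 44, 45}, {x34, x35, x36} × {43, 44, 45}}; |τ_{X×Y}| = 14.

Enumerate products U × V with U ∈ τ_X, V ∈ τ_Y (deduplicated):
  ∅ × ∅ = {} (∅)
  {x35, x36} × {43} = {(x35,43), (x36,43)}
  {x34, x35, x36} × {43} = {(x34,43), (x35,43), (x36,43)}
  {x35, x36} × {43, 44} = {(x35,43), (x35,44), (x36,43), (x36,44)}
  {x35, x36} × {43, 45} = {(x35,43), (x35,45), (x36,43), (x36,45)}
  {x34, x35, x36} × {43, 44} = {(x34,43), (x34,44), (x35,43), (x35,44), (x36,43), (x36,44)}
  {x34, x35, x36} × {43, 45} = {(x34,43), (x34,45), (x35,43), (x35,45), (x36,43), (x36,45)}
  {x35, x36} × {43, 44, 45} = {(x35,43), (x35,44), (x35,45), (x36,43), (x36,44), (x36,45)}
  {x34, x35, x36} × {43, 44, 45} = {(x34,43), (x34,44), (x34,45), (x35,43), (x35,44), (x35,45), (x36,43), (x36,44), (x36,45)}
These 9 distinct sets form the basis B.
Close under arbitrary unions to get τ_{X×Y}; counting gives |τ_{X×Y}| = 14.


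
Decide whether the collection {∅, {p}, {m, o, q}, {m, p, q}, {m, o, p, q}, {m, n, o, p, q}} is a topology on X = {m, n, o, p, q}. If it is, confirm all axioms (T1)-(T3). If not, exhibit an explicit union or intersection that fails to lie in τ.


τ is NOT a topology on X.

Axiom (T1): ∅ ∈ τ? Yes; X ∈ τ? Yes.
Axiom (T2/T3): check pairwise unions and intersections of members of τ.
Counterexample for (T3): {m, o, q} ∩ {m, p, q} = {m, q} ∉ τ. Therefore τ is NOT a topology.


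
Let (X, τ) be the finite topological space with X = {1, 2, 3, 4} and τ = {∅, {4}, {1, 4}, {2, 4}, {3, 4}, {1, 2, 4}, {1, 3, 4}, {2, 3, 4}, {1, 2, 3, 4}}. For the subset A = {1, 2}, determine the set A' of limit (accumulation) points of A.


A' = ∅

For each x ∈ X, list the open sets U ∈ τ with x ∈ U, then check whether U ∩ (A ∖ {x}) ≠ ∅ for every such U.
  x = 1: open {1, 4} ∋ x has {1, 4} ∩ (A ∖ {1}) = ∅, so x is NOT a limit point.
  x = 2: open {2, 4} ∋ x has {2, 4} ∩ (A ∖ {2}) = ∅, so x is NOT a limit point.
  x = 3: open {3, 4} ∋ x has {3, 4} ∩ (A ∖ {3}) = ∅, so x is NOT a limit point.
  x = 4: open {4} ∋ x has {4} ∩ (A ∖ {4}) = ∅, so x is NOT a limit point.
Collecting: A' = ∅.


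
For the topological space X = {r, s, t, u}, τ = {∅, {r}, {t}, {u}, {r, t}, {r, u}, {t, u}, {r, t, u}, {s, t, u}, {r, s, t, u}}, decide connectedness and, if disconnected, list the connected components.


(X, τ) is disconnected; components = [{r}, {s, t, u}].

Find clopen sets (U ∈ τ with X ∖ U ∈ τ):
  U = ∅, X ∖ U = {r, s, t, u} — both open, so U is clopen.
  U = {r}, X ∖ U = {s, t, u} — both open, so U is clopen.
  U = {s, t, u}, X ∖ U = {r} — both open, so U is clopen.
  U = {r, s, t, u}, X ∖ U = ∅ — both open, so U is clopen.
Nontrivial clopen(s) exist: e.g. {r}. So (X, τ) is disconnected.
Compute connected components by grouping points that agree on all clopens:
  component: {r}
  component: {s, t, u}


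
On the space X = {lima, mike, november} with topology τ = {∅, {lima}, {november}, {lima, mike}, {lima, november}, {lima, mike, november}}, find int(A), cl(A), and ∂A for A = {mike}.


int(A) = ∅, cl(A) = {mike}, ∂A = {mike}.

Closed sets in (X, τ) are complements of opens:
  closed(X, τ) = {∅, {mike}, {november}, {lima, mike}, {mike, november}, {lima, mike, november}}.
int(A) = ⋃ {U ∈ τ : U ⊆ A}. Opens contained in A: ∅.
Taking the union of these: int(A) = ∅.
cl(A) = ⋂ {C closed : A ⊆ C}. Closed sets containing A: {mike}, {lima, mike}, {mike, november}, {lima, mike, november}.
Intersecting these: cl(A) = {mike}.
∂A = cl(A) ∖ int(A) = {mike} ∖ ∅ = {mike}.


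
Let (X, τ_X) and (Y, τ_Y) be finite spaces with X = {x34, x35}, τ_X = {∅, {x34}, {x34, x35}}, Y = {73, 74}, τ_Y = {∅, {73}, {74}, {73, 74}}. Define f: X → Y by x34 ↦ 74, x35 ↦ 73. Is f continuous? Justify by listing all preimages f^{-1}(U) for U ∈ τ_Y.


f is NOT continuous.

Compute f^{-1}(U) for each U ∈ τ_Y:
  U = ∅: f^{-1}(U) = ∅ ∈ τ_X ✓.
  U = {73}: f^{-1}(U) = {x35} ∉ τ_X ✗.
  U = {74}: f^{-1}(U) = {x34} ∈ τ_X ✓.
  U = {73, 74}: f^{-1}(U) = {x34, x35} ∈ τ_X ✓.
Found U = {73} with f^{-1}(U) = {x35} not in τ_X. Therefore f is NOT continuous.


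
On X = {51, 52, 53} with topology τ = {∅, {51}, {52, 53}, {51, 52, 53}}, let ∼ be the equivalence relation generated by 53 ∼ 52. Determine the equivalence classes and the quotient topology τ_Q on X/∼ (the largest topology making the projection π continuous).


X/∼ = {[51], [52=53]}; |τ_Q| = 4.

Equivalence classes: [51], [52=53].
Quotient map π: X → X/∼ sends 51 ↦ [51], 52 ↦ [52=53], 53 ↦ [52=53].
For each subset V ⊆ X/∼, compute π^{-1}(V) ⊆ X and check whether π^{-1}(V) ∈ τ. V is open in τ_Q iff π^{-1}(V) ∈ τ.
  V = {}: π^{-1}(V) = ∅ ∈ τ ✓.
  V = {[51]}: π^{-1}(V) = {51} ∈ τ ✓.
  V = {[52=53]}: π^{-1}(V) = {52, 53} ∈ τ ✓.
  V = {[51], [52=53]}: π^{-1}(V) = {51, 52, 53} ∈ τ ✓.
Open sets in the quotient: τ_Q = {{}, {[51]}, {[52=53]}, {[51], [52=53]}} (4 elements).


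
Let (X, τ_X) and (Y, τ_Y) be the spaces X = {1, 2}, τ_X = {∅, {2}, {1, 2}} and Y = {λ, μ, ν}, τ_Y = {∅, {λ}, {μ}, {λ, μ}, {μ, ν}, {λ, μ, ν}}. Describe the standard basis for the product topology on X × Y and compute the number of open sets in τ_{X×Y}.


Basis B = {∅ × ∅, {2} × {λ}, {2} × {μ}, {1, 2} × {λ}, {1, 2} × {μ}, {2} × {λ, μ}, {2} × {μ, ν}, {2} × {λ, μ, ν}, {1, 2} × {λ, μ}, {1, 2} × {μ, ν}, {1, 2} × {λ, μ, ν}}; |τ_{X×Y}| = 18.

Enumerate products U × V with U ∈ τ_X, V ∈ τ_Y (deduplicated):
  ∅ × ∅ = {} (∅)
  {2} × {λ} = {(2,λ)}
  {2} × {μ} = {(2,μ)}
  {1, 2} × {λ} = {(1,λ), (2,λ)}
  {1, 2} × {μ} = {(1,μ), (2,μ)}
  {2} × {λ, μ} = {(2,λ), (2,μ)}
  {2} × {μ, ν} = {(2,μ), (2,ν)}
  {2} × {λ, μ, ν} = {(2,λ), (2,μ), (2,ν)}
  {1, 2} × {λ, μ} = {(1,λ), (1,μ), (2,λ), (2,μ)}
  {1, 2} × {μ, ν} = {(1,μ), (1,ν), (2,μ), (2,ν)}
  {1, 2} × {λ, μ, ν} = {(1,λ), (1,μ), (1,ν), (2,λ), (2,μ), (2,ν)}
These 11 distinct sets form the basis B.
Close under arbitrary unions to get τ_{X×Y}; counting gives |τ_{X×Y}| = 18.


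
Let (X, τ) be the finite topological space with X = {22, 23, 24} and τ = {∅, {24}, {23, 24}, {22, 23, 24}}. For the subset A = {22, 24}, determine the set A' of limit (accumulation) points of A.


A' = {22, 23}

For each x ∈ X, list the open sets U ∈ τ with x ∈ U, then check whether U ∩ (A ∖ {x}) ≠ ∅ for every such U.
  x = 22: opens ∋ x are {22, 23, 24}; each meets A ∖ {22}, so x IS a limit point.
  x = 23: opens ∋ x are {23, 24}, {22, 23, 24}; each meets A ∖ {23}, so x IS a limit point.
  x = 24: open {24} ∋ x has {24} ∩ (A ∖ {24}) = ∅, so x is NOT a limit point.
Collecting: A' = {22, 23}.


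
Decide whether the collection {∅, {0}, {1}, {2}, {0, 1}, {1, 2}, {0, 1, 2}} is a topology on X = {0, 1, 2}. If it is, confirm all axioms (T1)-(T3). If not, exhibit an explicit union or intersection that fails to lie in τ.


τ is NOT a topology on X.

Axiom (T1): ∅ ∈ τ? Yes; X ∈ τ? Yes.
Axiom (T2/T3): check pairwise unions and intersections of members of τ.
Counterexample for (T2): {0} ∪ {2} = {0, 2} ∉ τ. Therefore τ is NOT a topology.


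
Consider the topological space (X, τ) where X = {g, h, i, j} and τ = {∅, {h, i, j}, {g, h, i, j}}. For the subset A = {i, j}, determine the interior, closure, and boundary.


int(A) = ∅, cl(A) = {g, h, i, j}, ∂A = {g, h, i, j}.

Closed sets in (X, τ) are complements of opens:
  closed(X, τ) = {∅, {g}, {g, h, i, j}}.
int(A) = ⋃ {U ∈ τ : U ⊆ A}. Opens contained in A: ∅.
Taking the union of these: int(A) = ∅.
cl(A) = ⋂ {C closed : A ⊆ C}. Closed sets containing A: {g, h, i, j}.
Intersecting these: cl(A) = {g, h, i, j}.
∂A = cl(A) ∖ int(A) = {g, h, i, j} ∖ ∅ = {g, h, i, j}.


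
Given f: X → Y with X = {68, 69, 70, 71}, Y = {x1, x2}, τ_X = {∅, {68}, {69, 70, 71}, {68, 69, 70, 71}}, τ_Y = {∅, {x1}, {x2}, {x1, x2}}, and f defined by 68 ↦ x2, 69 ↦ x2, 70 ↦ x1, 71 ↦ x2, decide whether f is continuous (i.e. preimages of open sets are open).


f is NOT continuous.

Compute f^{-1}(U) for each U ∈ τ_Y:
  U = ∅: f^{-1}(U) = ∅ ∈ τ_X ✓.
  U = {x1}: f^{-1}(U) = {70} ∉ τ_X ✗.
  U = {x2}: f^{-1}(U) = {68, 69, 71} ∉ τ_X ✗.
  U = {x1, x2}: f^{-1}(U) = {68, 69, 70, 71} ∈ τ_X ✓.
Found U = {x1} with f^{-1}(U) = {70} not in τ_X. Therefore f is NOT continuous.


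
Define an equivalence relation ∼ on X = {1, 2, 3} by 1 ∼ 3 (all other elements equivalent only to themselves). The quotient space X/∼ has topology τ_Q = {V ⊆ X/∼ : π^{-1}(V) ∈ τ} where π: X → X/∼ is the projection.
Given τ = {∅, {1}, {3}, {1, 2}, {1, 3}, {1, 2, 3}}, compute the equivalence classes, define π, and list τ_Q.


X/∼ = {[1=3], [2]}; |τ_Q| = 3.

Equivalence classes: [1=3], [2].
Quotient map π: X → X/∼ sends 1 ↦ [1=3], 2 ↦ [2], 3 ↦ [1=3].
For each subset V ⊆ X/∼, compute π^{-1}(V) ⊆ X and check whether π^{-1}(V) ∈ τ. V is open in τ_Q iff π^{-1}(V) ∈ τ.
  V = {}: π^{-1}(V) = ∅ ∈ τ ✓.
  V = {[1=3]}: π^{-1}(V) = {1, 3} ∈ τ ✓.
  V = {[2]}: π^{-1}(V) = {2} ∉ τ ✗.
  V = {[1=3], [2]}: π^{-1}(V) = {1, 2, 3} ∈ τ ✓.
Open sets in the quotient: τ_Q = {{}, {[1=3]}, {[1=3], [2]}} (3 elements).


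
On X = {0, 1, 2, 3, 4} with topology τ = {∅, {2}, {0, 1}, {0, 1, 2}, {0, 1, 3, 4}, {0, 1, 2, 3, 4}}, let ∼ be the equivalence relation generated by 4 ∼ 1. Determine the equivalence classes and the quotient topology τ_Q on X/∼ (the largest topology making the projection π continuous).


X/∼ = {[0], [1=4], [2], [3]}; |τ_Q| = 4.

Equivalence classes: [0], [1=4], [2], [3].
Quotient map π: X → X/∼ sends 0 ↦ [0], 1 ↦ [1=4], 2 ↦ [2], 3 ↦ [3], 4 ↦ [1=4].
For each subset V ⊆ X/∼, compute π^{-1}(V) ⊆ X and check whether π^{-1}(V) ∈ τ. V is open in τ_Q iff π^{-1}(V) ∈ τ.
  V = {}: π^{-1}(V) = ∅ ∈ τ ✓.
  V = {[0]}: π^{-1}(V) = {0} ∉ τ ✗.
  V = {[1=4]}: π^{-1}(V) = {1, 4} ∉ τ ✗.
  V = {[0], [1=4]}: π^{-1}(V) = {0, 1, 4} ∉ τ ✗.
  V = {[2]}: π^{-1}(V) = {2} ∈ τ ✓.
  V = {[0], [2]}: π^{-1}(V) = {0, 2} ∉ τ ✗.
  V = {[1=4], [2]}: π^{-1}(V) = {1, 2, 4} ∉ τ ✗.
  V = {[0], [1=4], [2]}: π^{-1}(V) = {0, 1, 2, 4} ∉ τ ✗.
  V = {[3]}: π^{-1}(V) = {3} ∉ τ ✗.
  V = {[0], [3]}: π^{-1}(V) = {0, 3} ∉ τ ✗.
  V = {[1=4], [3]}: π^{-1}(V) = {1, 3, 4} ∉ τ ✗.
  V = {[0], [1=4], [3]}: π^{-1}(V) = {0, 1, 3, 4} ∈ τ ✓.
  V = {[2], [3]}: π^{-1}(V) = {2, 3} ∉ τ ✗.
  V = {[0], [2], [3]}: π^{-1}(V) = {0, 2, 3} ∉ τ ✗.
  V = {[1=4], [2], [3]}: π^{-1}(V) = {1, 2, 3, 4} ∉ τ ✗.
  V = {[0], [1=4], [2], [3]}: π^{-1}(V) = {0, 1, 2, 3, 4} ∈ τ ✓.
Open sets in the quotient: τ_Q = {{}, {[2]}, {[0], [1=4], [3]}, {[0], [1=4], [2], [3]}} (4 elements).


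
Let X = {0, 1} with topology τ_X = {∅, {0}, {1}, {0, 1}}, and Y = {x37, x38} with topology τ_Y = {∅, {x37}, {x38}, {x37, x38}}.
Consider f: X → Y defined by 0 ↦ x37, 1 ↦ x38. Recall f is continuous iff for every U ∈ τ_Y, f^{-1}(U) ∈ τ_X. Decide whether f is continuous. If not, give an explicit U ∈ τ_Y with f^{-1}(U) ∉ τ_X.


f IS continuous.

Compute f^{-1}(U) for each U ∈ τ_Y:
  U = ∅: f^{-1}(U) = ∅ ∈ τ_X ✓.
  U = {x37}: f^{-1}(U) = {0} ∈ τ_X ✓.
  U = {x38}: f^{-1}(U) = {1} ∈ τ_X ✓.
  U = {x37, x38}: f^{-1}(U) = {0, 1} ∈ τ_X ✓.
Every preimage lies in τ_X, so f IS continuous.


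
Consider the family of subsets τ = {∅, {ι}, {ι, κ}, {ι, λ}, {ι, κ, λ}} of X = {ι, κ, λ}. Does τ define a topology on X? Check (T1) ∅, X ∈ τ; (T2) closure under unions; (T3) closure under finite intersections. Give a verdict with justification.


τ IS a topology on X.

Axiom (T1): ∅ ∈ τ? Yes; X ∈ τ? Yes.
Axiom (T2/T3): check pairwise unions and intersections of members of τ.
All pairwise intersections and unions checked — each lies in τ. Therefore τ satisfies (T1), (T2), (T3): it IS a topology on X.


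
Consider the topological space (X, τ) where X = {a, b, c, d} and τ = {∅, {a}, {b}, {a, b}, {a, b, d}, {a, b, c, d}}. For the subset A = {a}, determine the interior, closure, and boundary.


int(A) = {a}, cl(A) = {a, c, d}, ∂A = {c, d}.

Closed sets in (X, τ) are complements of opens:
  closed(X, τ) = {∅, {c}, {c, d}, {a, c, d}, {b, c, d}, {a, b, c, d}}.
int(A) = ⋃ {U ∈ τ : U ⊆ A}. Opens contained in A: ∅, {a}.
Taking the union of these: int(A) = {a}.
cl(A) = ⋂ {C closed : A ⊆ C}. Closed sets containing A: {a, c, d}, {a, b, c, d}.
Intersecting these: cl(A) = {a, c, d}.
∂A = cl(A) ∖ int(A) = {a, c, d} ∖ {a} = {c, d}.


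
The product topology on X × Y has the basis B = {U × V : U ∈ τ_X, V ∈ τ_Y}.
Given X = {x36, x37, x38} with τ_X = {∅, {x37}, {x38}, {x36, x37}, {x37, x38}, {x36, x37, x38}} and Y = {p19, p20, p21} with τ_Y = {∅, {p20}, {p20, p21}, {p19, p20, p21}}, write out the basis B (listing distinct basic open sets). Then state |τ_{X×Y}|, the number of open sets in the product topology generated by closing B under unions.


Basis B = {∅ × ∅, {x37} × {p20}, {x38} × {p20}, {x36, x37} × {p20}, {x37} × {p20, p21}, {x37, x38} × {p20}, {x38} × {p20, p21}, {x36, x37, x38} × {p20}, {x37} × {p19, p20, p21}, {x38} × {p19, p20, p21}, {x36, x37} × {p20, p21}, {x37, x38} × {p20, p21}, {x36, x37} × {p19, p20, p21}, {x36, x37, x38} × {p20, p21}, {x37, x38} × {p19, p20, p21}, {x36, x37, x38} × {p19, p20, p21}}; |τ_{X×Y}| = 40.

Enumerate products U × V with U ∈ τ_X, V ∈ τ_Y (deduplicated):
  ∅ × ∅ = {} (∅)
  {x37} × {p20} = {(x37,p20)}
  {x38} × {p20} = {(x38,p20)}
  {x36, x37} × {p20} = {(x36,p20), (x37,p20)}
  {x37} × {p20, p21} = {(x37,p20), (x37,p21)}
  {x37, x38} × {p20} = {(x37,p20), (x38,p20)}
  {x38} × {p20, p21} = {(x38,p20), (x38,p21)}
  {x36, x37, x38} × {p20} = {(x36,p20), (x37,p20), (x38,p20)}
  {x37} × {p19, p20, p21} = {(x37,p19), (x37,p20), (x37,p21)}
  {x38} × {p19, p20, p21} = {(x38,p19), (x38,p20), (x38,p21)}
  {x36, x37} × {p20, p21} = {(x36,p20), (x36,p21), (x37,p20), (x37,p21)}
  {x37, x38} × {p20, p21} = {(x37,p20), (x37,p21), (x38,p20), (x38,p21)}
  {x36, x37} × {p19, p20, p21} = {(x36,p19), (x36,p20), (x36,p21), (x37,p19), (x37,p20), (x37,p21)}
  {x36, x37, x38} × {p20, p21} = {(x36,p20), (x36,p21), (x37,p20), (x37,p21), (x38,p20), (x38,p21)}
  {x37, x38} × {p19, p20, p21} = {(x37,p19), (x37,p20), (x37,p21), (x38,p19), (x38,p20), (x38,p21)}
  {x36, x37, x38} × {p19, p20, p21} = {(x36,p19), (x36,p20), (x36,p21), (x37,p19), (x37,p20), (x37,p21), (x38,p19), (x38,p20), (x38,p21)}
These 16 distinct sets form the basis B.
Close under arbitrary unions to get τ_{X×Y}; counting gives |τ_{X×Y}| = 40.


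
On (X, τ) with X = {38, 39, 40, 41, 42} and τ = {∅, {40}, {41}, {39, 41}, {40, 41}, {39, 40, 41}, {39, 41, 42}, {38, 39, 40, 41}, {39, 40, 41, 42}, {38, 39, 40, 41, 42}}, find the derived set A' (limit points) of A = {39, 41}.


A' = {38, 39, 42}

For each x ∈ X, list the open sets U ∈ τ with x ∈ U, then check whether U ∩ (A ∖ {x}) ≠ ∅ for every such U.
  x = 38: opens ∋ x are {38, 39, 40, 41}, {38, 39, 40, 41, 42}; each meets A ∖ {38}, so x IS a limit point.
  x = 39: opens ∋ x are {39, 41}, {39, 40, 41}, {39, 41, 42}, {38, 39, 40, 41}, {39, 40, 41, 42}, {38, 39, 40, 41, 42}; each meets A ∖ {39}, so x IS a limit point.
  x = 40: open {40} ∋ x has {40} ∩ (A ∖ {40}) = ∅, so x is NOT a limit point.
  x = 41: open {41} ∋ x has {41} ∩ (A ∖ {41}) = ∅, so x is NOT a limit point.
  x = 42: opens ∋ x are {39, 41, 42}, {39, 40, 41, 42}, {38, 39, 40, 41, 42}; each meets A ∖ {42}, so x IS a limit point.
Collecting: A' = {38, 39, 42}.


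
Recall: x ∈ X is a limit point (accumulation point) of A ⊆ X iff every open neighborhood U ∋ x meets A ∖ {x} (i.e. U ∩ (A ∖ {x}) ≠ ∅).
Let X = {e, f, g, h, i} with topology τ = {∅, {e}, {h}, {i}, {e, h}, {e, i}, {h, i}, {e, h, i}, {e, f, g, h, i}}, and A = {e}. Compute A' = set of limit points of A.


A' = {f, g}

For each x ∈ X, list the open sets U ∈ τ with x ∈ U, then check whether U ∩ (A ∖ {x}) ≠ ∅ for every such U.
  x = e: open {e} ∋ x has {e} ∩ (A ∖ {e}) = ∅, so x is NOT a limit point.
  x = f: opens ∋ x are {e, f, g, h, i}; each meets A ∖ {f}, so x IS a limit point.
  x = g: opens ∋ x are {e, f, g, h, i}; each meets A ∖ {g}, so x IS a limit point.
  x = h: open {h} ∋ x has {h} ∩ (A ∖ {h}) = ∅, so x is NOT a limit point.
  x = i: open {i} ∋ x has {i} ∩ (A ∖ {i}) = ∅, so x is NOT a limit point.
Collecting: A' = {f, g}.


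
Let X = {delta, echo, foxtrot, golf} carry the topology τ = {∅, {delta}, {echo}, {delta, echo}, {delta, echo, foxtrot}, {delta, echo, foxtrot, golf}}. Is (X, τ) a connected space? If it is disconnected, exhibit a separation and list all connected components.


(X, τ) is connected.

Find clopen sets (U ∈ τ with X ∖ U ∈ τ):
  U = ∅, X ∖ U = {delta, echo, foxtrot, golf} — both open, so U is clopen.
  U = {delta, echo, foxtrot, golf}, X ∖ U = ∅ — both open, so U is clopen.
Only trivial clopens (∅ and X) exist, so (X, τ) is connected.
Compute connected components by grouping points that agree on all clopens:
  component: {delta, echo, foxtrot, golf}


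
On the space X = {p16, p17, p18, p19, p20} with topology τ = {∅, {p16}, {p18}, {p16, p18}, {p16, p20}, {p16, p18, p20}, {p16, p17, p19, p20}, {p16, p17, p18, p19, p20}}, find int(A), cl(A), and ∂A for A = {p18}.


int(A) = {p18}, cl(A) = {p18}, ∂A = ∅.

Closed sets in (X, τ) are complements of opens:
  closed(X, τ) = {∅, {p18}, {p17, p19}, {p17, p18, p19}, {p17, p19, p20}, {p16, p17, p19, p20}, {p17, p18, p19, p20}, {p16, p17, p18, p19, p20}}.
int(A) = ⋃ {U ∈ τ : U ⊆ A}. Opens contained in A: ∅, {p18}.
Taking the union of these: int(A) = {p18}.
cl(A) = ⋂ {C closed : A ⊆ C}. Closed sets containing A: {p18}, {p17, p18, p19}, {p17, p18, p19, p20}, {p16, p17, p18, p19, p20}.
Intersecting these: cl(A) = {p18}.
∂A = cl(A) ∖ int(A) = {p18} ∖ {p18} = ∅.


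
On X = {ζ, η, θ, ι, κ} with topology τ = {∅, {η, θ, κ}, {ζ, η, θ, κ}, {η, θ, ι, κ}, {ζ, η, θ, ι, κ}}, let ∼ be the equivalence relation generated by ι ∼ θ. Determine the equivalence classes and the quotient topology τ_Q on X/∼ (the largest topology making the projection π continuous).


X/∼ = {[ζ], [η], [θ=ι], [κ]}; |τ_Q| = 3.

Equivalence classes: [ζ], [η], [θ=ι], [κ].
Quotient map π: X → X/∼ sends ζ ↦ [ζ], η ↦ [η], θ ↦ [θ=ι], ι ↦ [θ=ι], κ ↦ [κ].
For each subset V ⊆ X/∼, compute π^{-1}(V) ⊆ X and check whether π^{-1}(V) ∈ τ. V is open in τ_Q iff π^{-1}(V) ∈ τ.
  V = {}: π^{-1}(V) = ∅ ∈ τ ✓.
  V = {[ζ]}: π^{-1}(V) = {ζ} ∉ τ ✗.
  V = {[η]}: π^{-1}(V) = {η} ∉ τ ✗.
  V = {[ζ], [η]}: π^{-1}(V) = {ζ, η} ∉ τ ✗.
  V = {[θ=ι]}: π^{-1}(V) = {θ, ι} ∉ τ ✗.
  V = {[ζ], [θ=ι]}: π^{-1}(V) = {ζ, θ, ι} ∉ τ ✗.
  V = {[η], [θ=ι]}: π^{-1}(V) = {η, θ, ι} ∉ τ ✗.
  V = {[ζ], [η], [θ=ι]}: π^{-1}(V) = {ζ, η, θ, ι} ∉ τ ✗.
  V = {[κ]}: π^{-1}(V) = {κ} ∉ τ ✗.
  V = {[ζ], [κ]}: π^{-1}(V) = {ζ, κ} ∉ τ ✗.
  V = {[η], [κ]}: π^{-1}(V) = {η, κ} ∉ τ ✗.
  V = {[ζ], [η], [κ]}: π^{-1}(V) = {ζ, η, κ} ∉ τ ✗.
  V = {[θ=ι], [κ]}: π^{-1}(V) = {θ, ι, κ} ∉ τ ✗.
  V = {[ζ], [θ=ι], [κ]}: π^{-1}(V) = {ζ, θ, ι, κ} ∉ τ ✗.
  V = {[η], [θ=ι], [κ]}: π^{-1}(V) = {η, θ, ι, κ} ∈ τ ✓.
  V = {[ζ], [η], [θ=ι], [κ]}: π^{-1}(V) = {ζ, η, θ, ι, κ} ∈ τ ✓.
Open sets in the quotient: τ_Q = {{}, {[η], [θ=ι], [κ]}, {[ζ], [η], [θ=ι], [κ]}} (3 elements).


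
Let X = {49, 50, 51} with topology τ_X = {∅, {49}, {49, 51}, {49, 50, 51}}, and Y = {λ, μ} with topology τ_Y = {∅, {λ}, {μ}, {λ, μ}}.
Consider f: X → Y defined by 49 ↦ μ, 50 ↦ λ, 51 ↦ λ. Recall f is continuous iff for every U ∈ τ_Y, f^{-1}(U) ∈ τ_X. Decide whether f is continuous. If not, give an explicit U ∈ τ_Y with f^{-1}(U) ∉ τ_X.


f is NOT continuous.

Compute f^{-1}(U) for each U ∈ τ_Y:
  U = ∅: f^{-1}(U) = ∅ ∈ τ_X ✓.
  U = {λ}: f^{-1}(U) = {50, 51} ∉ τ_X ✗.
  U = {μ}: f^{-1}(U) = {49} ∈ τ_X ✓.
  U = {λ, μ}: f^{-1}(U) = {49, 50, 51} ∈ τ_X ✓.
Found U = {λ} with f^{-1}(U) = {50, 51} not in τ_X. Therefore f is NOT continuous.


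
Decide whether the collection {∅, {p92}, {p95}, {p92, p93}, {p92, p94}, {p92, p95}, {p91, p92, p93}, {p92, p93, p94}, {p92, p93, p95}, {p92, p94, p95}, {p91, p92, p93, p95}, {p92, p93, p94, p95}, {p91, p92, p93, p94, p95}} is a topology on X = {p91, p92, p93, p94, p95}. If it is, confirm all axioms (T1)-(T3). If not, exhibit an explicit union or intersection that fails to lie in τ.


τ is NOT a topology on X.

Axiom (T1): ∅ ∈ τ? Yes; X ∈ τ? Yes.
Axiom (T2/T3): check pairwise unions and intersections of members of τ.
Counterexample for (T2): {p92, p94} ∪ {p91, p92, p93} = {p91, p92, p93, p94} ∉ τ. Therefore τ is NOT a topology.


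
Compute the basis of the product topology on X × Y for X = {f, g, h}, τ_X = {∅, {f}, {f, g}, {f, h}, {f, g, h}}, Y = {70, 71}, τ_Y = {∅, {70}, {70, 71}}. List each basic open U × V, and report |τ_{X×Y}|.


Basis B = {∅ × ∅, {f} × {70}, {f} × {70, 71}, {f, g} × {70}, {f, h} × {70}, {f, g, h} × {70}, {f, g} × {70, 71}, {f, h} × {70, 71}, {f, g, h} × {70, 71}}; |τ_{X×Y}| = 14.

Enumerate products U × V with U ∈ τ_X, V ∈ τ_Y (deduplicated):
  ∅ × ∅ = {} (∅)
  {f} × {70} = {(f,70)}
  {f} × {70, 71} = {(f,70), (f,71)}
  {f, g} × {70} = {(f,70), (g,70)}
  {f, h} × {70} = {(f,70), (h,70)}
  {f, g, h} × {70} = {(f,70), (g,70), (h,70)}
  {f, g} × {70, 71} = {(f,70), (f,71), (g,70), (g,71)}
  {f, h} × {70, 71} = {(f,70), (f,71), (h,70), (h,71)}
  {f, g, h} × {70, 71} = {(f,70), (f,71), (g,70), (g,71), (h,70), (h,71)}
These 9 distinct sets form the basis B.
Close under arbitrary unions to get τ_{X×Y}; counting gives |τ_{X×Y}| = 14.


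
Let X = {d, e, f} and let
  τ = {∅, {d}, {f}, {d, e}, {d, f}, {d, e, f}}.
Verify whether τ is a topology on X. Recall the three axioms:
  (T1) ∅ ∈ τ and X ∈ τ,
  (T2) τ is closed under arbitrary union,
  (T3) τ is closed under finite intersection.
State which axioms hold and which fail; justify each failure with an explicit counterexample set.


τ IS a topology on X.

Axiom (T1): ∅ ∈ τ? Yes; X ∈ τ? Yes.
Axiom (T2/T3): check pairwise unions and intersections of members of τ.
All pairwise intersections and unions checked — each lies in τ. Therefore τ satisfies (T1), (T2), (T3): it IS a topology on X.


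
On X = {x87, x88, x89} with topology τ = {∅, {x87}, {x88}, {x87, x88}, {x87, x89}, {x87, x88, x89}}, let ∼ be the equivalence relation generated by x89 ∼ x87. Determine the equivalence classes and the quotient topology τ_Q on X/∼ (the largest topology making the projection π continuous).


X/∼ = {[x87=x89], [x88]}; |τ_Q| = 4.

Equivalence classes: [x87=x89], [x88].
Quotient map π: X → X/∼ sends x87 ↦ [x87=x89], x88 ↦ [x88], x89 ↦ [x87=x89].
For each subset V ⊆ X/∼, compute π^{-1}(V) ⊆ X and check whether π^{-1}(V) ∈ τ. V is open in τ_Q iff π^{-1}(V) ∈ τ.
  V = {}: π^{-1}(V) = ∅ ∈ τ ✓.
  V = {[x87=x89]}: π^{-1}(V) = {x87, x89} ∈ τ ✓.
  V = {[x88]}: π^{-1}(V) = {x88} ∈ τ ✓.
  V = {[x87=x89], [x88]}: π^{-1}(V) = {x87, x88, x89} ∈ τ ✓.
Open sets in the quotient: τ_Q = {{}, {[x87=x89]}, {[x88]}, {[x87=x89], [x88]}} (4 elements).


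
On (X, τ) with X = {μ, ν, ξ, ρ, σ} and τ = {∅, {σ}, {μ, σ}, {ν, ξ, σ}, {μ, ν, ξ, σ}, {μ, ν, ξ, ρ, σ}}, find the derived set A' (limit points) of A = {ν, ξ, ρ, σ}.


A' = {μ, ν, ξ, ρ}

For each x ∈ X, list the open sets U ∈ τ with x ∈ U, then check whether U ∩ (A ∖ {x}) ≠ ∅ for every such U.
  x = μ: opens ∋ x are {μ, σ}, {μ, ν, ξ, σ}, {μ, ν, ξ, ρ, σ}; each meets A ∖ {μ}, so x IS a limit point.
  x = ν: opens ∋ x are {ν, ξ, σ}, {μ, ν, ξ, σ}, {μ, ν, ξ, ρ, σ}; each meets A ∖ {ν}, so x IS a limit point.
  x = ξ: opens ∋ x are {ν, ξ, σ}, {μ, ν, ξ, σ}, {μ, ν, ξ, ρ, σ}; each meets A ∖ {ξ}, so x IS a limit point.
  x = ρ: opens ∋ x are {μ, ν, ξ, ρ, σ}; each meets A ∖ {ρ}, so x IS a limit point.
  x = σ: open {σ} ∋ x has {σ} ∩ (A ∖ {σ}) = ∅, so x is NOT a limit point.
Collecting: A' = {μ, ν, ξ, ρ}.


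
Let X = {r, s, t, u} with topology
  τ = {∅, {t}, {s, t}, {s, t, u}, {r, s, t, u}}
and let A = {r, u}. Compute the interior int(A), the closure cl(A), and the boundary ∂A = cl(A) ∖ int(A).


int(A) = ∅, cl(A) = {r, u}, ∂A = {r, u}.

Closed sets in (X, τ) are complements of opens:
  closed(X, τ) = {∅, {r}, {r, u}, {r, s, u}, {r, s, t, u}}.
int(A) = ⋃ {U ∈ τ : U ⊆ A}. Opens contained in A: ∅.
Taking the union of these: int(A) = ∅.
cl(A) = ⋂ {C closed : A ⊆ C}. Closed sets containing A: {r, u}, {r, s, u}, {r, s, t, u}.
Intersecting these: cl(A) = {r, u}.
∂A = cl(A) ∖ int(A) = {r, u} ∖ ∅ = {r, u}.


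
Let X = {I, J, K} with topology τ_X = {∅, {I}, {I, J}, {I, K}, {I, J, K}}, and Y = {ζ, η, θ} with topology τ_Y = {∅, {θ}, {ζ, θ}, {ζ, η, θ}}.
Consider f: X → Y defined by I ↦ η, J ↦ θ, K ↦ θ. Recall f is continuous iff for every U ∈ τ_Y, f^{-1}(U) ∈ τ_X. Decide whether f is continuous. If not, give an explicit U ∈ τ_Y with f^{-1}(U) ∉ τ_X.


f is NOT continuous.

Compute f^{-1}(U) for each U ∈ τ_Y:
  U = ∅: f^{-1}(U) = ∅ ∈ τ_X ✓.
  U = {θ}: f^{-1}(U) = {J, K} ∉ τ_X ✗.
  U = {ζ, θ}: f^{-1}(U) = {J, K} ∉ τ_X ✗.
  U = {ζ, η, θ}: f^{-1}(U) = {I, J, K} ∈ τ_X ✓.
Found U = {θ} with f^{-1}(U) = {J, K} not in τ_X. Therefore f is NOT continuous.


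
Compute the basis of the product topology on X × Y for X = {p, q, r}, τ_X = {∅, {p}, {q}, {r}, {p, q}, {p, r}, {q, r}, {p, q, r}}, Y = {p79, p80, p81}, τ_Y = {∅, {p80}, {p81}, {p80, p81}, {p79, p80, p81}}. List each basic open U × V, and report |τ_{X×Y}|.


Basis B = {∅ × ∅, {p} × {p80}, {p} × {p81}, {q} × {p80}, {q} × {p81}, {r} × {p80}, {r} × {p81}, {p} × {p80, p81}, {p, q} × {p80}, {p, r} × {p80}, {p, q} × {p81}, {p, r} × {p81}, {q} × {p80, p81}, {q, r} × {p80}, {q, r} × {p81}, {r} × {p80, p81}, {p} × {p79, p80, p81}, {p, q, r} × {p80}, {p, q, r} × {p81}, {q} × {p79, p80, p81}, {r} × {p79, p80, p81}, {p, q} × {p80, p81}, {p, r} × {p80, p81}, {q, r} × {p80, p81}, {p, q} × {p79, p80, p81}, {p, r} × {p79, p80, p81}, {p, q, r} × {p80, p81}, {q, r} × {p79, p80, p81}, {p, q, r} × {p79, p80, p81}}; |τ_{X×Y}| = 125.

Enumerate products U × V with U ∈ τ_X, V ∈ τ_Y (deduplicated):
  ∅ × ∅ = {} (∅)
  {p} × {p80} = {(p,p80)}
  {p} × {p81} = {(p,p81)}
  {q} × {p80} = {(q,p80)}
  {q} × {p81} = {(q,p81)}
  {r} × {p80} = {(r,p80)}
  {r} × {p81} = {(r,p81)}
  {p} × {p80, p81} = {(p,p80), (p,p81)}
  {p, q} × {p80} = {(p,p80), (q,p80)}
  {p, r} × {p80} = {(p,p80), (r,p80)}
  {p, q} × {p81} = {(p,p81), (q,p81)}
  {p, r} × {p81} = {(p,p81), (r,p81)}
  {q} × {p80, p81} = {(q,p80), (q,p81)}
  {q, r} × {p80} = {(q,p80), (r,p80)}
  {q, r} × {p81} = {(q,p81), (r,p81)}
  {r} × {p80, p81} = {(r,p80), (r,p81)}
  {p} × {p79, p80, p81} = {(p,p79), (p,p80), (p,p81)}
  {p, q, r} × {p80} = {(p,p80), (q,p80), (r,p80)}
  {p, q, r} × {p81} = {(p,p81), (q,p81), (r,p81)}
  {q} × {p79, p80, p81} = {(q,p79), (q,p80), (q,p81)}
  {r} × {p79, p80, p81} = {(r,p79), (r,p80), (r,p81)}
  {p, q} × {p80, p81} = {(p,p80), (p,p81), (q,p80), (q,p81)}
  {p, r} × {p80, p81} = {(p,p80), (p,p81), (r,p80), (r,p81)}
  {q, r} × {p80, p81} = {(q,p80), (q,p81), (r,p80), (r,p81)}
  {p, q} × {p79, p80, p81} = {(p,p79), (p,p80), (p,p81), (q,p79), (q,p80), (q,p81)}
  {p, r} × {p79, p80, p81} = {(p,p79), (p,p80), (p,p81), (r,p79), (r,p80), (r,p81)}
  {p, q, r} × {p80, p81} = {(p,p80), (p,p81), (q,p80), (q,p81), (r,p80), (r,p81)}
  {q, r} × {p79, p80, p81} = {(q,p79), (q,p80), (q,p81), (r,p79), (r,p80), (r,p81)}
  {p, q, r} × {p79, p80, p81} = {(p,p79), (p,p80), (p,p81), (q,p79), (q,p80), (q,p81), (r,p79), (r,p80), (r,p81)}
These 29 distinct sets form the basis B.
Close under arbitrary unions to get τ_{X×Y}; counting gives |τ_{X×Y}| = 125.


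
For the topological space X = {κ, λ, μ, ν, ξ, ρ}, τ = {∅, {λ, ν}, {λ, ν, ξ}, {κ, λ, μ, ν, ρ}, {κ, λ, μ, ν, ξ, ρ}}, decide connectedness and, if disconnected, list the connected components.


(X, τ) is connected.

Find clopen sets (U ∈ τ with X ∖ U ∈ τ):
  U = ∅, X ∖ U = {κ, λ, μ, ν, ξ, ρ} — both open, so U is clopen.
  U = {κ, λ, μ, ν, ξ, ρ}, X ∖ U = ∅ — both open, so U is clopen.
Only trivial clopens (∅ and X) exist, so (X, τ) is connected.
Compute connected components by grouping points that agree on all clopens:
  component: {κ, λ, μ, ν, ξ, ρ}


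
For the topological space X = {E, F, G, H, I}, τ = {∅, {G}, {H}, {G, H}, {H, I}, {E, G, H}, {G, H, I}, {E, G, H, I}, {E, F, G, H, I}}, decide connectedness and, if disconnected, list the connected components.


(X, τ) is connected.

Find clopen sets (U ∈ τ with X ∖ U ∈ τ):
  U = ∅, X ∖ U = {E, F, G, H, I} — both open, so U is clopen.
  U = {E, F, G, H, I}, X ∖ U = ∅ — both open, so U is clopen.
Only trivial clopens (∅ and X) exist, so (X, τ) is connected.
Compute connected components by grouping points that agree on all clopens:
  component: {E, F, G, H, I}


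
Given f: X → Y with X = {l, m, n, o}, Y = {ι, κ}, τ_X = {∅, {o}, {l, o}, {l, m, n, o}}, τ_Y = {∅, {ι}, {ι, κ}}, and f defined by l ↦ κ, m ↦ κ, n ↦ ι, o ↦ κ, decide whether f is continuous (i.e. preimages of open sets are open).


f is NOT continuous.

Compute f^{-1}(U) for each U ∈ τ_Y:
  U = ∅: f^{-1}(U) = ∅ ∈ τ_X ✓.
  U = {ι}: f^{-1}(U) = {n} ∉ τ_X ✗.
  U = {ι, κ}: f^{-1}(U) = {l, m, n, o} ∈ τ_X ✓.
Found U = {ι} with f^{-1}(U) = {n} not in τ_X. Therefore f is NOT continuous.
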